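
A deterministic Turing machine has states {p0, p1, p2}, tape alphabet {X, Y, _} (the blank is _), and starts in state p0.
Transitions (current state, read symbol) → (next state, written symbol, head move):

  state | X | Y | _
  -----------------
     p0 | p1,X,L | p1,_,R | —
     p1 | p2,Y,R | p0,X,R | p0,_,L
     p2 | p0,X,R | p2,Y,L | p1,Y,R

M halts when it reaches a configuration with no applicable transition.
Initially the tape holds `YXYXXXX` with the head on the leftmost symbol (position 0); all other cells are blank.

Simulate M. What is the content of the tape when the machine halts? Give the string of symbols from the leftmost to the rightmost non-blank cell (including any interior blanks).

state=p0 head=0 tape=[Y]XYXXXX_   (p0,Y)→(p1,_,R)
state=p1 head=1 tape=_[X]YXXXX_   (p1,X)→(p2,Y,R)
state=p2 head=2 tape=_Y[Y]XXXX_   (p2,Y)→(p2,Y,L)
state=p2 head=1 tape=_[Y]YXXXX_   (p2,Y)→(p2,Y,L)
state=p2 head=0 tape=[_]YYXXXX_   (p2,_)→(p1,Y,R)
state=p1 head=1 tape=Y[Y]YXXXX_   (p1,Y)→(p0,X,R)
state=p0 head=2 tape=YX[Y]XXXX_   (p0,Y)→(p1,_,R)
state=p1 head=3 tape=YX_[X]XXX_   (p1,X)→(p2,Y,R)
state=p2 head=4 tape=YX_Y[X]XX_   (p2,X)→(p0,X,R)
state=p0 head=5 tape=YX_YX[X]X_   (p0,X)→(p1,X,L)
state=p1 head=4 tape=YX_Y[X]XX_   (p1,X)→(p2,Y,R)
state=p2 head=5 tape=YX_YY[X]X_   (p2,X)→(p0,X,R)
state=p0 head=6 tape=YX_YYX[X]_   (p0,X)→(p1,X,L)
state=p1 head=5 tape=YX_YY[X]X_   (p1,X)→(p2,Y,R)
state=p2 head=6 tape=YX_YYY[X]_   (p2,X)→(p0,X,R)
state=p0 head=7 tape=YX_YYYX[_]
The non-blank tape span at halt is YX_YYYX.

YX_YYYX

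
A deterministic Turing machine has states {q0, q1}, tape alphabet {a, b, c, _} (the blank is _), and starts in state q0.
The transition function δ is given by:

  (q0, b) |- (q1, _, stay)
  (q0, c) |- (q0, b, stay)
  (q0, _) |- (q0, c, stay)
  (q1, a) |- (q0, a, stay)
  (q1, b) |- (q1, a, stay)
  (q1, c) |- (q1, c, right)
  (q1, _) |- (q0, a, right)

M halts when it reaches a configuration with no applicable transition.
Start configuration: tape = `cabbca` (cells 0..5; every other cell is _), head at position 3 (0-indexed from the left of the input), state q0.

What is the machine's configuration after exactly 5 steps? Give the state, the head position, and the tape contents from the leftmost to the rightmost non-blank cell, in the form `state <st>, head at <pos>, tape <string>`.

q0 | cab[b]ca   read b → write _, move stay, go to q1
q1 | cab[_]ca   read _ → write a, move right, go to q0
q0 | caba[c]a   read c → write b, move stay, go to q0
q0 | caba[b]a   read b → write _, move stay, go to q1
q1 | caba[_]a   read _ → write a, move right, go to q0
q0 | cabaa[a]
After 5 steps: state q0, head at 5, tape cabaaa.

state q0, head at 5, tape cabaaa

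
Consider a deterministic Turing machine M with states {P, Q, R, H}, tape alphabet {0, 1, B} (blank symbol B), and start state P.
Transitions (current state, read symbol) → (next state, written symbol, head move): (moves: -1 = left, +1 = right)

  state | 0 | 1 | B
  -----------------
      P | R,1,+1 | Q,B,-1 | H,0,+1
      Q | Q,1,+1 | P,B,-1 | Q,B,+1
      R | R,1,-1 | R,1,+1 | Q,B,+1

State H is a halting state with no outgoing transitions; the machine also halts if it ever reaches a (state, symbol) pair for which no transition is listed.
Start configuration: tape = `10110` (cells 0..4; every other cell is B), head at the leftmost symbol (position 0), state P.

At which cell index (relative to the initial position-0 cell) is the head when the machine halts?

state=P head=0 tape=B[1]0110   (P,1)→(Q,B,-1)
state=Q head=-1 tape=[B]B0110   (Q,B)→(Q,B,+1)
state=Q head=0 tape=B[B]0110   (Q,B)→(Q,B,+1)
state=Q head=1 tape=BB[0]110   (Q,0)→(Q,1,+1)
state=Q head=2 tape=BB1[1]10   (Q,1)→(P,B,-1)
state=P head=1 tape=BB[1]B10   (P,1)→(Q,B,-1)
state=Q head=0 tape=B[B]BB10   (Q,B)→(Q,B,+1)
state=Q head=1 tape=BB[B]B10   (Q,B)→(Q,B,+1)
state=Q head=2 tape=BBB[B]10   (Q,B)→(Q,B,+1)
state=Q head=3 tape=BBBB[1]0   (Q,1)→(P,B,-1)
state=P head=2 tape=BBB[B]B0   (P,B)→(H,0,+1)
state=H head=3 tape=BBB0[B]0
At halt the head is at cell 3.

3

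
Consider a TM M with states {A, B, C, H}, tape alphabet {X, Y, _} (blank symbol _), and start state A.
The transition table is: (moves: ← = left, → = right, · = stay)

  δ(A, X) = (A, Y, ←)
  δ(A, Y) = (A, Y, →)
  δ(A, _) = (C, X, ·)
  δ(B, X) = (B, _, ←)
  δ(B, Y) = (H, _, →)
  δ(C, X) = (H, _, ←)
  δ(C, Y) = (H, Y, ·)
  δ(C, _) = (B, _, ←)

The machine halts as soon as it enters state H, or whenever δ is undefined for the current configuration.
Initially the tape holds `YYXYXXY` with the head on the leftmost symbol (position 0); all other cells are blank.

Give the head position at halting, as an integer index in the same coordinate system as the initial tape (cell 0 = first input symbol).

state=A head=0 tape=[Y]YXYXXY_   (A,Y)→(A,Y,→)
state=A head=1 tape=Y[Y]XYXXY_   (A,Y)→(A,Y,→)
state=A head=2 tape=YY[X]YXXY_   (A,X)→(A,Y,←)
state=A head=1 tape=Y[Y]YYXXY_   (A,Y)→(A,Y,→)
state=A head=2 tape=YY[Y]YXXY_   (A,Y)→(A,Y,→)
state=A head=3 tape=YYY[Y]XXY_   (A,Y)→(A,Y,→)
state=A head=4 tape=YYYY[X]XY_   (A,X)→(A,Y,←)
state=A head=3 tape=YYY[Y]YXY_   (A,Y)→(A,Y,→)
state=A head=4 tape=YYYY[Y]XY_   (A,Y)→(A,Y,→)
state=A head=5 tape=YYYYY[X]Y_   (A,X)→(A,Y,←)
state=A head=4 tape=YYYY[Y]YY_   (A,Y)→(A,Y,→)
state=A head=5 tape=YYYYY[Y]Y_   (A,Y)→(A,Y,→)
state=A head=6 tape=YYYYYY[Y]_   (A,Y)→(A,Y,→)
state=A head=7 tape=YYYYYYY[_]   (A,_)→(C,X,·)
state=C head=7 tape=YYYYYYY[X]   (C,X)→(H,_,←)
state=H head=6 tape=YYYYYY[Y]_
At halt the head is at cell 6.

6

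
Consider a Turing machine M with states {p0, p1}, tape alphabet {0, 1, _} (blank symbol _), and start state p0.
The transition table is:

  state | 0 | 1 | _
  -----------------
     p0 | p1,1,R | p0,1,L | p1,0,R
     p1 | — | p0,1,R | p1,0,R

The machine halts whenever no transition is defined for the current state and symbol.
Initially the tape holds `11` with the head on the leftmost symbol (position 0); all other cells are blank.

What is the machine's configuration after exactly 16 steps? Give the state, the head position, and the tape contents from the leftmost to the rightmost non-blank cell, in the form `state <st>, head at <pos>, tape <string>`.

state p0, head at 0, tape 1111

p0 | __[1]1   read 1 → write 1, move L, go to p0
p0 | _[_]11   read _ → write 0, move R, go to p1
p1 | _0[1]1   read 1 → write 1, move R, go to p0
p0 | _01[1]   read 1 → write 1, move L, go to p0
p0 | _0[1]1   read 1 → write 1, move L, go to p0
p0 | _[0]11   read 0 → write 1, move R, go to p1
p1 | _1[1]1   read 1 → write 1, move R, go to p0
p0 | _11[1]   read 1 → write 1, move L, go to p0
p0 | _1[1]1   read 1 → write 1, move L, go to p0
p0 | _[1]11   read 1 → write 1, move L, go to p0
p0 | [_]111   read _ → write 0, move R, go to p1
p1 | 0[1]11   read 1 → write 1, move R, go to p0
p0 | 01[1]1   read 1 → write 1, move L, go to p0
p0 | 0[1]11   read 1 → write 1, move L, go to p0
p0 | [0]111   read 0 → write 1, move R, go to p1
p1 | 1[1]11   read 1 → write 1, move R, go to p0
p0 | 11[1]1
After 16 steps: state p0, head at 0, tape 1111.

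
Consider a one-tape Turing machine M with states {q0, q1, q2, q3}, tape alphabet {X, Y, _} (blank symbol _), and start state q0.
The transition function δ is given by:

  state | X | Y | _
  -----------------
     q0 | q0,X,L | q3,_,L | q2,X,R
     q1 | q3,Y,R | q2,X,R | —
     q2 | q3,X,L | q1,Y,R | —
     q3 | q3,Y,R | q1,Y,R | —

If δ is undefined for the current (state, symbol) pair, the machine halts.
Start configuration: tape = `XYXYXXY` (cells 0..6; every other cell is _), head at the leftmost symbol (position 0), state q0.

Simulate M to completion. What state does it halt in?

state=q0 head=0 tape=_[X]YXYXXY_   (q0,X)→(q0,X,L)
state=q0 head=-1 tape=[_]XYXYXXY_   (q0,_)→(q2,X,R)
state=q2 head=0 tape=X[X]YXYXXY_   (q2,X)→(q3,X,L)
state=q3 head=-1 tape=[X]XYXYXXY_   (q3,X)→(q3,Y,R)
state=q3 head=0 tape=Y[X]YXYXXY_   (q3,X)→(q3,Y,R)
state=q3 head=1 tape=YY[Y]XYXXY_   (q3,Y)→(q1,Y,R)
state=q1 head=2 tape=YYY[X]YXXY_   (q1,X)→(q3,Y,R)
state=q3 head=3 tape=YYYY[Y]XXY_   (q3,Y)→(q1,Y,R)
state=q1 head=4 tape=YYYYY[X]XY_   (q1,X)→(q3,Y,R)
state=q3 head=5 tape=YYYYYY[X]Y_   (q3,X)→(q3,Y,R)
state=q3 head=6 tape=YYYYYYY[Y]_   (q3,Y)→(q1,Y,R)
state=q1 head=7 tape=YYYYYYYY[_]
No transition is defined for (q1, _); M halts in state q1.

q1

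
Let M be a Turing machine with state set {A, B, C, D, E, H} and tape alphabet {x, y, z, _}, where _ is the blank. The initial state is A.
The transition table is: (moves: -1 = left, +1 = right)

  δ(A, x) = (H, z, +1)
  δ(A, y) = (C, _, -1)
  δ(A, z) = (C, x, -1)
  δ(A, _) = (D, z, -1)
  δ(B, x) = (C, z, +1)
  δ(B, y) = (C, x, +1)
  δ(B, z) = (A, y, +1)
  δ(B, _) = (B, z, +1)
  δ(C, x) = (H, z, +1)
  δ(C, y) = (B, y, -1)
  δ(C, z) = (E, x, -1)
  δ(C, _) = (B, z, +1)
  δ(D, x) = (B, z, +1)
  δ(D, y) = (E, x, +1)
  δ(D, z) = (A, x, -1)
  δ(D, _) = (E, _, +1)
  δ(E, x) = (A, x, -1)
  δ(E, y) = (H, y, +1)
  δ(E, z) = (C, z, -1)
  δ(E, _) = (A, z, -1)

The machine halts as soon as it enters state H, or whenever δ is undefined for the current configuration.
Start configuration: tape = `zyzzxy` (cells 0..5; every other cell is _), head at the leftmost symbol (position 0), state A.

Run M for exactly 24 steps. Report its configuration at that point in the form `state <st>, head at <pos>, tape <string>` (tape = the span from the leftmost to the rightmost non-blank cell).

A | __[z]yzzxy   read z → write x, move -1, go to C
C | _[_]xyzzxy   read _ → write z, move +1, go to B
B | _z[x]yzzxy   read x → write z, move +1, go to C
C | _zz[y]zzxy   read y → write y, move -1, go to B
B | _z[z]yzzxy   read z → write y, move +1, go to A
A | _zy[y]zzxy   read y → write _, move -1, go to C
C | _z[y]_zzxy   read y → write y, move -1, go to B
B | _[z]y_zzxy   read z → write y, move +1, go to A
A | _y[y]_zzxy   read y → write _, move -1, go to C
C | _[y]__zzxy   read y → write y, move -1, go to B
B | [_]y__zzxy   read _ → write z, move +1, go to B
B | z[y]__zzxy   read y → write x, move +1, go to C
C | zx[_]_zzxy   read _ → write z, move +1, go to B
B | zxz[_]zzxy   read _ → write z, move +1, go to B
B | zxzz[z]zxy   read z → write y, move +1, go to A
A | zxzzy[z]xy   read z → write x, move -1, go to C
C | zxzz[y]xxy   read y → write y, move -1, go to B
B | zxz[z]yxxy   read z → write y, move +1, go to A
A | zxzy[y]xxy   read y → write _, move -1, go to C
C | zxz[y]_xxy   read y → write y, move -1, go to B
B | zx[z]y_xxy   read z → write y, move +1, go to A
A | zxy[y]_xxy   read y → write _, move -1, go to C
C | zx[y]__xxy   read y → write y, move -1, go to B
B | z[x]y__xxy   read x → write z, move +1, go to C
C | zz[y]__xxy
After 24 steps: state C, head at 0, tape zzy__xxy.

state C, head at 0, tape zzy__xxy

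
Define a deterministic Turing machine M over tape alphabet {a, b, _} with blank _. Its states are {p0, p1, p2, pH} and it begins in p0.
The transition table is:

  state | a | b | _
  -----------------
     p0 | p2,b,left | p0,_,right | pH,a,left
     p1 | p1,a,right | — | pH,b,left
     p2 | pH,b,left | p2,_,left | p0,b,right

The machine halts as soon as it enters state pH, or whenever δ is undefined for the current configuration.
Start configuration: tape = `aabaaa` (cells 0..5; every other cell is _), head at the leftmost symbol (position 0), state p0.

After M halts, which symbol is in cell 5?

p0 | _[a]abaaa_   read a → write b, move left, go to p2
p2 | [_]babaaa_   read _ → write b, move right, go to p0
p0 | b[b]abaaa_   read b → write _, move right, go to p0
p0 | b_[a]baaa_   read a → write b, move left, go to p2
p2 | b[_]bbaaa_   read _ → write b, move right, go to p0
p0 | bb[b]baaa_   read b → write _, move right, go to p0
p0 | bb_[b]aaa_   read b → write _, move right, go to p0
p0 | bb__[a]aa_   read a → write b, move left, go to p2
p2 | bb_[_]baa_   read _ → write b, move right, go to p0
p0 | bb_b[b]aa_   read b → write _, move right, go to p0
p0 | bb_b_[a]a_   read a → write b, move left, go to p2
p2 | bb_b[_]ba_   read _ → write b, move right, go to p0
p0 | bb_bb[b]a_   read b → write _, move right, go to p0
p0 | bb_bb_[a]_   read a → write b, move left, go to p2
p2 | bb_bb[_]b_   read _ → write b, move right, go to p0
p0 | bb_bbb[b]_   read b → write _, move right, go to p0
p0 | bb_bbb_[_]   read _ → write a, move left, go to pH
pH | bb_bbb[_]a
Cell 5 holds _ when M halts.

_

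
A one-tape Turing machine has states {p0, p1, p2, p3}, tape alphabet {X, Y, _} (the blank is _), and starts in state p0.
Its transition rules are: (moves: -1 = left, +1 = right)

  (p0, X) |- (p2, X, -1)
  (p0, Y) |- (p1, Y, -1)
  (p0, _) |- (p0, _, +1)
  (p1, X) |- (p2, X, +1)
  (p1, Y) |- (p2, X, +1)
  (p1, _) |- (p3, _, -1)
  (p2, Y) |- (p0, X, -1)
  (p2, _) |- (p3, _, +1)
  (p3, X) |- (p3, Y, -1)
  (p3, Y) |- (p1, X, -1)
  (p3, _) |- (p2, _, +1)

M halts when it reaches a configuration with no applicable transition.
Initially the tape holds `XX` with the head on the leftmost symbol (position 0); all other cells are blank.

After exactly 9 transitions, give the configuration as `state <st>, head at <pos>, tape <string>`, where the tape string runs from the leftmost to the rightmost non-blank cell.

p0 | _[X]X   read X → write X, move -1, go to p2
p2 | [_]XX   read _ → write _, move +1, go to p3
p3 | _[X]X   read X → write Y, move -1, go to p3
p3 | [_]YX   read _ → write _, move +1, go to p2
p2 | _[Y]X   read Y → write X, move -1, go to p0
p0 | [_]XX   read _ → write _, move +1, go to p0
p0 | _[X]X   read X → write X, move -1, go to p2
p2 | [_]XX   read _ → write _, move +1, go to p3
p3 | _[X]X   read X → write Y, move -1, go to p3
p3 | [_]YX
After 9 steps: state p3, head at -1, tape YX.

state p3, head at -1, tape YX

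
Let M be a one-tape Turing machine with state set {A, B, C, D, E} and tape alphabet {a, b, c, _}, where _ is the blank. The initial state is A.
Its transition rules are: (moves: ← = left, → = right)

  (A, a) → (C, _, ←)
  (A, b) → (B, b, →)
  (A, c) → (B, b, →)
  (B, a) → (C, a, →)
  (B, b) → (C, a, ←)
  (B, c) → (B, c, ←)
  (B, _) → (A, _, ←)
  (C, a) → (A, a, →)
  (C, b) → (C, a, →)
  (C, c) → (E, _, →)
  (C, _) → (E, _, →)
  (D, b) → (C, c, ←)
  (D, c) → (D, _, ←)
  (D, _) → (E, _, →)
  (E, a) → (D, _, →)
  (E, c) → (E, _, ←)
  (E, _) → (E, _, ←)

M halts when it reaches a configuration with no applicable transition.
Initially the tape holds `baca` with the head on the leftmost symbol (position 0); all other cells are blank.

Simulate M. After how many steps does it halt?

state=A head=0 tape=[b]aca__   (A,b)→(B,b,→)
state=B head=1 tape=b[a]ca__   (B,a)→(C,a,→)
state=C head=2 tape=ba[c]a__   (C,c)→(E,_,→)
state=E head=3 tape=ba_[a]__   (E,a)→(D,_,→)
state=D head=4 tape=ba__[_]_   (D,_)→(E,_,→)
state=E head=5 tape=ba___[_]   (E,_)→(E,_,←)
state=E head=4 tape=ba__[_]_   (E,_)→(E,_,←)
state=E head=3 tape=ba_[_]__   (E,_)→(E,_,←)
state=E head=2 tape=ba[_]___   (E,_)→(E,_,←)
state=E head=1 tape=b[a]____   (E,a)→(D,_,→)
state=D head=2 tape=b_[_]___   (D,_)→(E,_,→)
state=E head=3 tape=b__[_]__   (E,_)→(E,_,←)
state=E head=2 tape=b_[_]___   (E,_)→(E,_,←)
state=E head=1 tape=b[_]____   (E,_)→(E,_,←)
state=E head=0 tape=[b]_____
M halts after 14 transitions.

14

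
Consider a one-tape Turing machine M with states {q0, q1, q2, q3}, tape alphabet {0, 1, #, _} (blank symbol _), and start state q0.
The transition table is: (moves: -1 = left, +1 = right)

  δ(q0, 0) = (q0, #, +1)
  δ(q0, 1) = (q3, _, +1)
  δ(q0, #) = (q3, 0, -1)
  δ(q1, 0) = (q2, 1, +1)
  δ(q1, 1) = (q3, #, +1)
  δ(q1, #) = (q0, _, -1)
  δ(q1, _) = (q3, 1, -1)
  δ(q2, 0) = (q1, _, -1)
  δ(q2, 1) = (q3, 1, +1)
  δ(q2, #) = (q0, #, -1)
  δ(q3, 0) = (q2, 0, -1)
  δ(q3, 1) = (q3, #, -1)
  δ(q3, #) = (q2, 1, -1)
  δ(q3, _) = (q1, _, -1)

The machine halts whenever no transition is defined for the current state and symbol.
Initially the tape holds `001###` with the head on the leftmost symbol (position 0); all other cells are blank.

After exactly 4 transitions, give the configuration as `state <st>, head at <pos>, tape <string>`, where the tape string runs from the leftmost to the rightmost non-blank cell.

q0 | [0]01###   read 0 → write #, move +1, go to q0
q0 | #[0]1###   read 0 → write #, move +1, go to q0
q0 | ##[1]###   read 1 → write _, move +1, go to q3
q3 | ##_[#]##   read # → write 1, move -1, go to q2
q2 | ##[_]1##
After 4 steps: state q2, head at 2, tape ##_1##.

state q2, head at 2, tape ##_1##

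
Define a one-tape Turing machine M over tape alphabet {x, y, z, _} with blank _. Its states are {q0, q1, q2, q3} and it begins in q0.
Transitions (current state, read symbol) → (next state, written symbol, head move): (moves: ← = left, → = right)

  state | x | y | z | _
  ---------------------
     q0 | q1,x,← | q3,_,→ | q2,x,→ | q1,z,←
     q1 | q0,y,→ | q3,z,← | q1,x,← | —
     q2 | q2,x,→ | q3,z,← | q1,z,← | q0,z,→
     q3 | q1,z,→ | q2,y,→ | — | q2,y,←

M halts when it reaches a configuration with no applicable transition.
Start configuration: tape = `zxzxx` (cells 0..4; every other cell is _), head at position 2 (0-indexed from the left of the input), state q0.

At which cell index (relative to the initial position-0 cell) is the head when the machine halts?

-1

q0 | _zx[z]xx__   read z → write x, move →, go to q2
q2 | _zxx[x]x__   read x → write x, move →, go to q2
q2 | _zxxx[x]__   read x → write x, move →, go to q2
q2 | _zxxxx[_]_   read _ → write z, move →, go to q0
q0 | _zxxxxz[_]   read _ → write z, move ←, go to q1
q1 | _zxxxx[z]z   read z → write x, move ←, go to q1
q1 | _zxxx[x]xz   read x → write y, move →, go to q0
q0 | _zxxxy[x]z   read x → write x, move ←, go to q1
q1 | _zxxx[y]xz   read y → write z, move ←, go to q3
q3 | _zxx[x]zxz   read x → write z, move →, go to q1
q1 | _zxxz[z]xz   read z → write x, move ←, go to q1
q1 | _zxx[z]xxz   read z → write x, move ←, go to q1
q1 | _zx[x]xxxz   read x → write y, move →, go to q0
q0 | _zxy[x]xxz   read x → write x, move ←, go to q1
q1 | _zx[y]xxxz   read y → write z, move ←, go to q3
q3 | _z[x]zxxxz   read x → write z, move →, go to q1
q1 | _zz[z]xxxz   read z → write x, move ←, go to q1
q1 | _z[z]xxxxz   read z → write x, move ←, go to q1
q1 | _[z]xxxxxz   read z → write x, move ←, go to q1
q1 | [_]xxxxxxz
At halt the head is at cell -1.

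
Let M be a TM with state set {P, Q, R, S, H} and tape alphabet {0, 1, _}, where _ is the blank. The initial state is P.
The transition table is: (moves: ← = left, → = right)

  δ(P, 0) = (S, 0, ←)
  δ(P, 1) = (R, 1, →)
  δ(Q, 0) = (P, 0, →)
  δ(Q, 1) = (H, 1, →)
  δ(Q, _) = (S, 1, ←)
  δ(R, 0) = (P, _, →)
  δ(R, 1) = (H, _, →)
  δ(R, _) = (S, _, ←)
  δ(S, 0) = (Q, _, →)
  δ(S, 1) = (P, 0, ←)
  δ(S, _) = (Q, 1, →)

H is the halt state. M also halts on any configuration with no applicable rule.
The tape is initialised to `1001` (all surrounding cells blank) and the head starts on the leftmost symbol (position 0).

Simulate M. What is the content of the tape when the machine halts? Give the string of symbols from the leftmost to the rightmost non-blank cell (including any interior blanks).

P | [1]001_   read 1 → write 1, move →, go to R
R | 1[0]01_   read 0 → write _, move →, go to P
P | 1_[0]1_   read 0 → write 0, move ←, go to S
S | 1[_]01_   read _ → write 1, move →, go to Q
Q | 11[0]1_   read 0 → write 0, move →, go to P
P | 110[1]_   read 1 → write 1, move →, go to R
R | 1101[_]   read _ → write _, move ←, go to S
S | 110[1]_   read 1 → write 0, move ←, go to P
P | 11[0]0_   read 0 → write 0, move ←, go to S
S | 1[1]00_   read 1 → write 0, move ←, go to P
P | [1]000_   read 1 → write 1, move →, go to R
R | 1[0]00_   read 0 → write _, move →, go to P
P | 1_[0]0_   read 0 → write 0, move ←, go to S
S | 1[_]00_   read _ → write 1, move →, go to Q
Q | 11[0]0_   read 0 → write 0, move →, go to P
P | 110[0]_   read 0 → write 0, move ←, go to S
S | 11[0]0_   read 0 → write _, move →, go to Q
Q | 11_[0]_   read 0 → write 0, move →, go to P
P | 11_0[_]
The non-blank tape span at halt is 11_0.

11_0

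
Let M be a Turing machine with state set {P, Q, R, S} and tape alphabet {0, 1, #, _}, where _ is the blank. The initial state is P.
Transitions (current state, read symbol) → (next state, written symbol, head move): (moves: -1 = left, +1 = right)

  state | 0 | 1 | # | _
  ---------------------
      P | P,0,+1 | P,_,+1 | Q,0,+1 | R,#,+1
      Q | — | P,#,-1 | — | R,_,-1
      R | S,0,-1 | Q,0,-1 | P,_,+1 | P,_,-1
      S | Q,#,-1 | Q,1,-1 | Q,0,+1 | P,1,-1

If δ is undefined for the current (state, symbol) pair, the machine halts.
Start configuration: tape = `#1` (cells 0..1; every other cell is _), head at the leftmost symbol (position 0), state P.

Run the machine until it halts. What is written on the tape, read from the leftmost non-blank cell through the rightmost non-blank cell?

state=P head=0 tape=_____[#]1_   (P,#)→(Q,0,+1)
state=Q head=1 tape=_____0[1]_   (Q,1)→(P,#,-1)
state=P head=0 tape=_____[0]#_   (P,0)→(P,0,+1)
state=P head=1 tape=_____0[#]_   (P,#)→(Q,0,+1)
state=Q head=2 tape=_____00[_]   (Q,_)→(R,_,-1)
state=R head=1 tape=_____0[0]_   (R,0)→(S,0,-1)
state=S head=0 tape=_____[0]0_   (S,0)→(Q,#,-1)
state=Q head=-1 tape=____[_]#0_   (Q,_)→(R,_,-1)
state=R head=-2 tape=___[_]_#0_   (R,_)→(P,_,-1)
state=P head=-3 tape=__[_]__#0_   (P,_)→(R,#,+1)
state=R head=-2 tape=__#[_]_#0_   (R,_)→(P,_,-1)
state=P head=-3 tape=__[#]__#0_   (P,#)→(Q,0,+1)
state=Q head=-2 tape=__0[_]_#0_   (Q,_)→(R,_,-1)
state=R head=-3 tape=__[0]__#0_   (R,0)→(S,0,-1)
state=S head=-4 tape=_[_]0__#0_   (S,_)→(P,1,-1)
state=P head=-5 tape=[_]10__#0_   (P,_)→(R,#,+1)
state=R head=-4 tape=#[1]0__#0_   (R,1)→(Q,0,-1)
state=Q head=-5 tape=[#]00__#0_
The non-blank tape span at halt is #00__#0.

#00__#0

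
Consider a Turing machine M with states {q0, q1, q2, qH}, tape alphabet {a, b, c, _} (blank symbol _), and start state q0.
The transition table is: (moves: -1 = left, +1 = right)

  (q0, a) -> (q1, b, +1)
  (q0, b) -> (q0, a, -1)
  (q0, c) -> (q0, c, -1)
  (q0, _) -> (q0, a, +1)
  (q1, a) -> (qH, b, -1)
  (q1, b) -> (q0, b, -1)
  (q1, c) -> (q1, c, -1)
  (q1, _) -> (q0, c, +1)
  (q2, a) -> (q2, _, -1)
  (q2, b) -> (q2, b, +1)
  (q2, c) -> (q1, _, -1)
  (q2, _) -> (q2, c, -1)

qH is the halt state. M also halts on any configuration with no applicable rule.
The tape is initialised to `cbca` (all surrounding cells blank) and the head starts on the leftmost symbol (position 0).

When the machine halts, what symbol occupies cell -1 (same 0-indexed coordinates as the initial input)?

q0 | __[c]bca   read c → write c, move -1, go to q0
q0 | _[_]cbca   read _ → write a, move +1, go to q0
q0 | _a[c]bca   read c → write c, move -1, go to q0
q0 | _[a]cbca   read a → write b, move +1, go to q1
q1 | _b[c]bca   read c → write c, move -1, go to q1
q1 | _[b]cbca   read b → write b, move -1, go to q0
q0 | [_]bcbca   read _ → write a, move +1, go to q0
q0 | a[b]cbca   read b → write a, move -1, go to q0
q0 | [a]acbca   read a → write b, move +1, go to q1
q1 | b[a]cbca   read a → write b, move -1, go to qH
qH | [b]bcbca
Cell -1 holds b when M halts.

b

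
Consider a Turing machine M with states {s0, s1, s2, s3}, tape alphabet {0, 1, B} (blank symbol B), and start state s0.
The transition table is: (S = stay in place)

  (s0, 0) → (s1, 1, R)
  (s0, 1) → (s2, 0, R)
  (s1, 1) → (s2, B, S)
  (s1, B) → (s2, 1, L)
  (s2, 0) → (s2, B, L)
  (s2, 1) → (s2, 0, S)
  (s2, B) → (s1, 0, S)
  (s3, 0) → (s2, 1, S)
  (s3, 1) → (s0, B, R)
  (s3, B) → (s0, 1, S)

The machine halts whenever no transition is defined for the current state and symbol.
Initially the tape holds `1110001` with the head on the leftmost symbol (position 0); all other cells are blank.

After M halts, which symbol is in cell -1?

0

s0 | B[1]110001   read 1 → write 0, move R, go to s2
s2 | B0[1]10001   read 1 → write 0, move S, go to s2
s2 | B0[0]10001   read 0 → write B, move L, go to s2
s2 | B[0]B10001   read 0 → write B, move L, go to s2
s2 | [B]BB10001   read B → write 0, move S, go to s1
s1 | [0]BB10001
Cell -1 holds 0 when M halts.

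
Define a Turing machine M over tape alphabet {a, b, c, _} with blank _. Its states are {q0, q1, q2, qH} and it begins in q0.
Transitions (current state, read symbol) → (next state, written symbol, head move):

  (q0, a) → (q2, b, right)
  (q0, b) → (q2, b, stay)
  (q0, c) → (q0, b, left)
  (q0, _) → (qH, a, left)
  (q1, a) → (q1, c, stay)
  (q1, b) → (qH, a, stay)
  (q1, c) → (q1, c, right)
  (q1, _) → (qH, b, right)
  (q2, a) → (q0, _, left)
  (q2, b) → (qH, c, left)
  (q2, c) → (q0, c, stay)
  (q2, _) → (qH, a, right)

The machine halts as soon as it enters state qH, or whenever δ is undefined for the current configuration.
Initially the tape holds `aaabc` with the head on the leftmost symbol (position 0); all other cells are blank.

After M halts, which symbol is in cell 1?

q0 | _[a]aabc   read a → write b, move right, go to q2
q2 | _b[a]abc   read a → write _, move left, go to q0
q0 | _[b]_abc   read b → write b, move stay, go to q2
q2 | _[b]_abc   read b → write c, move left, go to qH
qH | [_]c_abc
Cell 1 holds _ when M halts.

_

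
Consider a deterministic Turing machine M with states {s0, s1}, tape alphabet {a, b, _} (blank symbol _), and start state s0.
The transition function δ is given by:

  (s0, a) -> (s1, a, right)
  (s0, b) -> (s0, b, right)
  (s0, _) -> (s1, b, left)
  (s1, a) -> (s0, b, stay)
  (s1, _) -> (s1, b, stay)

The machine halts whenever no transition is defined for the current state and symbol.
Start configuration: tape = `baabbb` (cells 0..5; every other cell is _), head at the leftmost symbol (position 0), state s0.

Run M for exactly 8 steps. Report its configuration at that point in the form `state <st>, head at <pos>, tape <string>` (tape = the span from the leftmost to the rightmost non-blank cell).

state=s0 head=0 tape=[b]aabbb_   (s0,b)→(s0,b,right)
state=s0 head=1 tape=b[a]abbb_   (s0,a)→(s1,a,right)
state=s1 head=2 tape=ba[a]bbb_   (s1,a)→(s0,b,stay)
state=s0 head=2 tape=ba[b]bbb_   (s0,b)→(s0,b,right)
state=s0 head=3 tape=bab[b]bb_   (s0,b)→(s0,b,right)
state=s0 head=4 tape=babb[b]b_   (s0,b)→(s0,b,right)
state=s0 head=5 tape=babbb[b]_   (s0,b)→(s0,b,right)
state=s0 head=6 tape=babbbb[_]   (s0,_)→(s1,b,left)
state=s1 head=5 tape=babbb[b]b
After 8 steps: state s1, head at 5, tape babbbbb.

state s1, head at 5, tape babbbbb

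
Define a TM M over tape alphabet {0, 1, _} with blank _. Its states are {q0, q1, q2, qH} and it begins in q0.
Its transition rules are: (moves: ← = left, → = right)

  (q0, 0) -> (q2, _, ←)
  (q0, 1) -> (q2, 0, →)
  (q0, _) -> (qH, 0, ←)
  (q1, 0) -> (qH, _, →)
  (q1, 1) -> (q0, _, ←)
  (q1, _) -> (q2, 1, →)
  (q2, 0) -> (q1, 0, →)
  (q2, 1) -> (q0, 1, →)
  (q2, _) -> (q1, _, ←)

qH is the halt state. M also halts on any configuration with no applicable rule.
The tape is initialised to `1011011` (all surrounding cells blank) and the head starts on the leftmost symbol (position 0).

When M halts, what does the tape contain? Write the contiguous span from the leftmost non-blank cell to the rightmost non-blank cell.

q0 | ____[1]011011   read 1 → write 0, move →, go to q2
q2 | ____0[0]11011   read 0 → write 0, move →, go to q1
q1 | ____00[1]1011   read 1 → write _, move ←, go to q0
q0 | ____0[0]_1011   read 0 → write _, move ←, go to q2
q2 | ____[0]__1011   read 0 → write 0, move →, go to q1
q1 | ____0[_]_1011   read _ → write 1, move →, go to q2
q2 | ____01[_]1011   read _ → write _, move ←, go to q1
q1 | ____0[1]_1011   read 1 → write _, move ←, go to q0
q0 | ____[0]__1011   read 0 → write _, move ←, go to q2
q2 | ___[_]___1011   read _ → write _, move ←, go to q1
q1 | __[_]____1011   read _ → write 1, move →, go to q2
q2 | __1[_]___1011   read _ → write _, move ←, go to q1
q1 | __[1]____1011   read 1 → write _, move ←, go to q0
q0 | _[_]_____1011   read _ → write 0, move ←, go to qH
qH | [_]0_____1011
The non-blank tape span at halt is 0_____1011.

0_____1011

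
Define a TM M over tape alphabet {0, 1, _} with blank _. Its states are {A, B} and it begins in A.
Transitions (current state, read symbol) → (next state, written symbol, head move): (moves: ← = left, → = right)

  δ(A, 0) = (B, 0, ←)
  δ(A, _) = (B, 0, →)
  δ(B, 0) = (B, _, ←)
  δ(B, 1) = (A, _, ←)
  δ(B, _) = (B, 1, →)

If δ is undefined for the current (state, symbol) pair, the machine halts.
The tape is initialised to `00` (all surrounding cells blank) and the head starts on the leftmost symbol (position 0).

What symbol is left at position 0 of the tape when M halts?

A | __[0]0   read 0 → write 0, move ←, go to B
B | _[_]00   read _ → write 1, move →, go to B
B | _1[0]0   read 0 → write _, move ←, go to B
B | _[1]_0   read 1 → write _, move ←, go to A
A | [_]__0   read _ → write 0, move →, go to B
B | 0[_]_0   read _ → write 1, move →, go to B
B | 01[_]0   read _ → write 1, move →, go to B
B | 011[0]   read 0 → write _, move ←, go to B
B | 01[1]_   read 1 → write _, move ←, go to A
A | 0[1]__
Cell 0 holds _ when M halts.

_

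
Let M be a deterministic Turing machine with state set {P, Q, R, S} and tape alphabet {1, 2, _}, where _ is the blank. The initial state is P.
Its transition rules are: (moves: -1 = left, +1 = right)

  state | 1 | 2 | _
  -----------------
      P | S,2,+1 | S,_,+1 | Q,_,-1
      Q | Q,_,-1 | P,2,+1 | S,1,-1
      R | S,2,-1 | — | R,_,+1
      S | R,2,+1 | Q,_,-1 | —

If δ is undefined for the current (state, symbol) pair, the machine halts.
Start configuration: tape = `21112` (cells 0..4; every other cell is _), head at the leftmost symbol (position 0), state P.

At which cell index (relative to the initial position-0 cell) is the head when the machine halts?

state=P head=0 tape=_[2]1112   (P,2)→(S,_,+1)
state=S head=1 tape=__[1]112   (S,1)→(R,2,+1)
state=R head=2 tape=__2[1]12   (R,1)→(S,2,-1)
state=S head=1 tape=__[2]212   (S,2)→(Q,_,-1)
state=Q head=0 tape=_[_]_212   (Q,_)→(S,1,-1)
state=S head=-1 tape=[_]1_212
At halt the head is at cell -1.

-1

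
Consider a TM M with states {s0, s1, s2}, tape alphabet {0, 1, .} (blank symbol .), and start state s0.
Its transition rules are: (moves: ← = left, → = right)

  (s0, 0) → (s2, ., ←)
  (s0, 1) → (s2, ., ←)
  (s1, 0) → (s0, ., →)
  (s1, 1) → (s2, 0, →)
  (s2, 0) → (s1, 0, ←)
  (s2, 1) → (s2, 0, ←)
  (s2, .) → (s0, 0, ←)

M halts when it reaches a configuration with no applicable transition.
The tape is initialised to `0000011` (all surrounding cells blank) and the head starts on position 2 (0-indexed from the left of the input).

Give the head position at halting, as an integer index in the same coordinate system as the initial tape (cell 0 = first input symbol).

-1

state=s0 head=2 tape=.00[0]0011   (s0,0)→(s2,.,←)
state=s2 head=1 tape=.0[0].0011   (s2,0)→(s1,0,←)
state=s1 head=0 tape=.[0]0.0011   (s1,0)→(s0,.,→)
state=s0 head=1 tape=..[0].0011   (s0,0)→(s2,.,←)
state=s2 head=0 tape=.[.]..0011   (s2,.)→(s0,0,←)
state=s0 head=-1 tape=[.]0..0011
At halt the head is at cell -1.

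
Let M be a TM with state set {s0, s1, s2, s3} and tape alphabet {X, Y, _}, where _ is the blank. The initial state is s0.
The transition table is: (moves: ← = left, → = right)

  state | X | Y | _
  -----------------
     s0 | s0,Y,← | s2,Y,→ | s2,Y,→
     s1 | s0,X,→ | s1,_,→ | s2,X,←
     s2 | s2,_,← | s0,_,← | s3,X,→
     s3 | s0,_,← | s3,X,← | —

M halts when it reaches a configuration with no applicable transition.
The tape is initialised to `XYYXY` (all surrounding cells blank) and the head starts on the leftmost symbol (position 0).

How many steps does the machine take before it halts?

15

state=s0 head=0 tape=_[X]YYXY   (s0,X)→(s0,Y,←)
state=s0 head=-1 tape=[_]YYYXY   (s0,_)→(s2,Y,→)
state=s2 head=0 tape=Y[Y]YYXY   (s2,Y)→(s0,_,←)
state=s0 head=-1 tape=[Y]_YYXY   (s0,Y)→(s2,Y,→)
state=s2 head=0 tape=Y[_]YYXY   (s2,_)→(s3,X,→)
state=s3 head=1 tape=YX[Y]YXY   (s3,Y)→(s3,X,←)
state=s3 head=0 tape=Y[X]XYXY   (s3,X)→(s0,_,←)
state=s0 head=-1 tape=[Y]_XYXY   (s0,Y)→(s2,Y,→)
state=s2 head=0 tape=Y[_]XYXY   (s2,_)→(s3,X,→)
state=s3 head=1 tape=YX[X]YXY   (s3,X)→(s0,_,←)
state=s0 head=0 tape=Y[X]_YXY   (s0,X)→(s0,Y,←)
state=s0 head=-1 tape=[Y]Y_YXY   (s0,Y)→(s2,Y,→)
state=s2 head=0 tape=Y[Y]_YXY   (s2,Y)→(s0,_,←)
state=s0 head=-1 tape=[Y]__YXY   (s0,Y)→(s2,Y,→)
state=s2 head=0 tape=Y[_]_YXY   (s2,_)→(s3,X,→)
state=s3 head=1 tape=YX[_]YXY
M halts after 15 transitions.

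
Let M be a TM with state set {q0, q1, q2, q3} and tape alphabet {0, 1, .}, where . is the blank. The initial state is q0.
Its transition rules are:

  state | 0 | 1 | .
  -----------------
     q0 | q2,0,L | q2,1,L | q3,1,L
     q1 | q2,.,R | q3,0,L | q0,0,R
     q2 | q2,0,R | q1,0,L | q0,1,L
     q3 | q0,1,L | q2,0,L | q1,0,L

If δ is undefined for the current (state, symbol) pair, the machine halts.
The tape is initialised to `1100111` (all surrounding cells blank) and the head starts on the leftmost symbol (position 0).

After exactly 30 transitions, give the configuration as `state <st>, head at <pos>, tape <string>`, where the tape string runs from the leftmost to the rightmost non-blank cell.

state q2, head at 6, tape 0....00...0

q0 | ....[1]100111   read 1 → write 1, move L, go to q2
q2 | ...[.]1100111   read . → write 1, move L, go to q0
q0 | ..[.]11100111   read . → write 1, move L, go to q3
q3 | .[.]111100111   read . → write 0, move L, go to q1
q1 | [.]0111100111   read . → write 0, move R, go to q0
q0 | 0[0]111100111   read 0 → write 0, move L, go to q2
q2 | [0]0111100111   read 0 → write 0, move R, go to q2
q2 | 0[0]111100111   read 0 → write 0, move R, go to q2
q2 | 00[1]11100111   read 1 → write 0, move L, go to q1
q1 | 0[0]011100111   read 0 → write ., move R, go to q2
q2 | 0.[0]11100111   read 0 → write 0, move R, go to q2
q2 | 0.0[1]1100111   read 1 → write 0, move L, go to q1
q1 | 0.[0]01100111   read 0 → write ., move R, go to q2
q2 | 0..[0]1100111   read 0 → write 0, move R, go to q2
q2 | 0..0[1]100111   read 1 → write 0, move L, go to q1
q1 | 0..[0]0100111   read 0 → write ., move R, go to q2
q2 | 0...[0]100111   read 0 → write 0, move R, go to q2
q2 | 0...0[1]00111   read 1 → write 0, move L, go to q1
q1 | 0...[0]000111   read 0 → write ., move R, go to q2
q2 | 0....[0]00111   read 0 → write 0, move R, go to q2
q2 | 0....0[0]0111   read 0 → write 0, move R, go to q2
q2 | 0....00[0]111   read 0 → write 0, move R, go to q2
q2 | 0....000[1]11   read 1 → write 0, move L, go to q1
q1 | 0....00[0]011   read 0 → write ., move R, go to q2
q2 | 0....00.[0]11   read 0 → write 0, move R, go to q2
q2 | 0....00.0[1]1   read 1 → write 0, move L, go to q1
q1 | 0....00.[0]01   read 0 → write ., move R, go to q2
q2 | 0....00..[0]1   read 0 → write 0, move R, go to q2
q2 | 0....00..0[1]   read 1 → write 0, move L, go to q1
q1 | 0....00..[0]0   read 0 → write ., move R, go to q2
q2 | 0....00...[0]
After 30 steps: state q2, head at 6, tape 0....00...0.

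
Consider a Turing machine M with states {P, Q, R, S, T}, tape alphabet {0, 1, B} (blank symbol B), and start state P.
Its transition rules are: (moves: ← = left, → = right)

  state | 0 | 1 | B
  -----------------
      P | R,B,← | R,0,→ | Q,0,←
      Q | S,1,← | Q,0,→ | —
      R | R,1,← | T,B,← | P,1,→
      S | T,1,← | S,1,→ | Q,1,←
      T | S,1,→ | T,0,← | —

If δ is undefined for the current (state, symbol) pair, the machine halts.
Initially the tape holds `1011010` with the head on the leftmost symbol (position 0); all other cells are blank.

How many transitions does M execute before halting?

30

P | BB[1]011010   read 1 → write 0, move →, go to R
R | BB0[0]11010   read 0 → write 1, move ←, go to R
R | BB[0]111010   read 0 → write 1, move ←, go to R
R | B[B]1111010   read B → write 1, move →, go to P
P | B1[1]111010   read 1 → write 0, move →, go to R
R | B10[1]11010   read 1 → write B, move ←, go to T
T | B1[0]B11010   read 0 → write 1, move →, go to S
S | B11[B]11010   read B → write 1, move ←, go to Q
Q | B1[1]111010   read 1 → write 0, move →, go to Q
Q | B10[1]11010   read 1 → write 0, move →, go to Q
Q | B100[1]1010   read 1 → write 0, move →, go to Q
Q | B1000[1]010   read 1 → write 0, move →, go to Q
Q | B10000[0]10   read 0 → write 1, move ←, go to S
S | B1000[0]110   read 0 → write 1, move ←, go to T
T | B100[0]1110   read 0 → write 1, move →, go to S
S | B1001[1]110   read 1 → write 1, move →, go to S
S | B10011[1]10   read 1 → write 1, move →, go to S
S | B100111[1]0   read 1 → write 1, move →, go to S
S | B1001111[0]   read 0 → write 1, move ←, go to T
T | B100111[1]1   read 1 → write 0, move ←, go to T
T | B10011[1]01   read 1 → write 0, move ←, go to T
T | B1001[1]001   read 1 → write 0, move ←, go to T
T | B100[1]0001   read 1 → write 0, move ←, go to T
T | B10[0]00001   read 0 → write 1, move →, go to S
S | B101[0]0001   read 0 → write 1, move ←, go to T
T | B10[1]10001   read 1 → write 0, move ←, go to T
T | B1[0]010001   read 0 → write 1, move →, go to S
S | B11[0]10001   read 0 → write 1, move ←, go to T
T | B1[1]110001   read 1 → write 0, move ←, go to T
T | B[1]0110001   read 1 → write 0, move ←, go to T
T | [B]00110001
M halts after 30 transitions.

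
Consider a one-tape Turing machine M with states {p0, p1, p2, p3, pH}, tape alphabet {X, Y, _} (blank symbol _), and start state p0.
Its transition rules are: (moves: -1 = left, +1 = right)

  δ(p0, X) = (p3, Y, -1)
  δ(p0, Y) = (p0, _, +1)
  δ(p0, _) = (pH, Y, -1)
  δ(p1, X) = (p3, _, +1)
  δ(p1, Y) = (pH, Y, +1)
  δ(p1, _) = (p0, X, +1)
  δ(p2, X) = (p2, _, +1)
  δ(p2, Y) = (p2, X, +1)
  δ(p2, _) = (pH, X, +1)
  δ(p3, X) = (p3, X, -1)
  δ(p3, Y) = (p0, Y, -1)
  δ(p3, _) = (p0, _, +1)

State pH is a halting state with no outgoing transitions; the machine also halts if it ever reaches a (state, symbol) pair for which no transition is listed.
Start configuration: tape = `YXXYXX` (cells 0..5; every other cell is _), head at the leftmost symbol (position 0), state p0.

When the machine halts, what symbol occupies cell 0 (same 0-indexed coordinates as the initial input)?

_

state=p0 head=0 tape=[Y]XXYXX_   (p0,Y)→(p0,_,+1)
state=p0 head=1 tape=_[X]XYXX_   (p0,X)→(p3,Y,-1)
state=p3 head=0 tape=[_]YXYXX_   (p3,_)→(p0,_,+1)
state=p0 head=1 tape=_[Y]XYXX_   (p0,Y)→(p0,_,+1)
state=p0 head=2 tape=__[X]YXX_   (p0,X)→(p3,Y,-1)
state=p3 head=1 tape=_[_]YYXX_   (p3,_)→(p0,_,+1)
state=p0 head=2 tape=__[Y]YXX_   (p0,Y)→(p0,_,+1)
state=p0 head=3 tape=___[Y]XX_   (p0,Y)→(p0,_,+1)
state=p0 head=4 tape=____[X]X_   (p0,X)→(p3,Y,-1)
state=p3 head=3 tape=___[_]YX_   (p3,_)→(p0,_,+1)
state=p0 head=4 tape=____[Y]X_   (p0,Y)→(p0,_,+1)
state=p0 head=5 tape=_____[X]_   (p0,X)→(p3,Y,-1)
state=p3 head=4 tape=____[_]Y_   (p3,_)→(p0,_,+1)
state=p0 head=5 tape=_____[Y]_   (p0,Y)→(p0,_,+1)
state=p0 head=6 tape=______[_]   (p0,_)→(pH,Y,-1)
state=pH head=5 tape=_____[_]Y
Cell 0 holds _ when M halts.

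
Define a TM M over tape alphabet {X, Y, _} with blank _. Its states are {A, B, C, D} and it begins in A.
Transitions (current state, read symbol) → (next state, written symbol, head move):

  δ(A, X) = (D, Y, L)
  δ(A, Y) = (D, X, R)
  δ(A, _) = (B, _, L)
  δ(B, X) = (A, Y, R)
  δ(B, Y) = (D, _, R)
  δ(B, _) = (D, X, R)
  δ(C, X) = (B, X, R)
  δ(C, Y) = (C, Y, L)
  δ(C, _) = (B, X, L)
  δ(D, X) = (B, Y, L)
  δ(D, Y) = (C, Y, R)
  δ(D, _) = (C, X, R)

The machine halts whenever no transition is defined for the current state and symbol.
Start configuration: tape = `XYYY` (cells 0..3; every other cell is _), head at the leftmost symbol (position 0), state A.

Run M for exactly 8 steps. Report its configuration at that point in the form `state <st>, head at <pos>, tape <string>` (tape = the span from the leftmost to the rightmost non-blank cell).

state=A head=0 tape=_[X]YYY   (A,X)→(D,Y,L)
state=D head=-1 tape=[_]YYYY   (D,_)→(C,X,R)
state=C head=0 tape=X[Y]YYY   (C,Y)→(C,Y,L)
state=C head=-1 tape=[X]YYYY   (C,X)→(B,X,R)
state=B head=0 tape=X[Y]YYY   (B,Y)→(D,_,R)
state=D head=1 tape=X_[Y]YY   (D,Y)→(C,Y,R)
state=C head=2 tape=X_Y[Y]Y   (C,Y)→(C,Y,L)
state=C head=1 tape=X_[Y]YY   (C,Y)→(C,Y,L)
state=C head=0 tape=X[_]YYY
After 8 steps: state C, head at 0, tape X_YYY.

state C, head at 0, tape X_YYY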